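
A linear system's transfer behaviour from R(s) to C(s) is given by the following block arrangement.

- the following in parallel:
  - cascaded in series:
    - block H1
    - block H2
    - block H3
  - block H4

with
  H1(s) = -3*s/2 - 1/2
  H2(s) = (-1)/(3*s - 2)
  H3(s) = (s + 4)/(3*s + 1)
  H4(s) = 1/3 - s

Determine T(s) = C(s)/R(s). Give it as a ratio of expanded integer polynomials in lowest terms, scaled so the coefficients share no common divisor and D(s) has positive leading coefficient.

Reducing step by step:

[1] series reduction of H1, H2, H3; result (s + 4)/(6*s - 4)
[2] combine (H1*H2*H3), H4 in parallel, which is the overall transfer function T(s) = C(s)/R(s) in lowest terms

Answer: (-18*s^2 + 21*s + 8)/(18*s - 12)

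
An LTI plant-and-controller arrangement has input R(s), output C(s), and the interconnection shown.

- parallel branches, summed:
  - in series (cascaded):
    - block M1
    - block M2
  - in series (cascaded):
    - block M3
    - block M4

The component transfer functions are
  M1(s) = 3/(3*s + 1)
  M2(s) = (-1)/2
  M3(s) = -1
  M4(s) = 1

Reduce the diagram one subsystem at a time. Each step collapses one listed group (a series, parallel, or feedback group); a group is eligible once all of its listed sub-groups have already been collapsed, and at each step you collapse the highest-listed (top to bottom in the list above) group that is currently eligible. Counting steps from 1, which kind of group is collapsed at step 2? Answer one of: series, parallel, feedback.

Step 1: cascade M1, M2
Step 2: series reduction of M3, M4
Step 3: sum the parallel branches (M1*M2), (M3*M4)
So the answer for step 2 is series.

Therefore the answer is series.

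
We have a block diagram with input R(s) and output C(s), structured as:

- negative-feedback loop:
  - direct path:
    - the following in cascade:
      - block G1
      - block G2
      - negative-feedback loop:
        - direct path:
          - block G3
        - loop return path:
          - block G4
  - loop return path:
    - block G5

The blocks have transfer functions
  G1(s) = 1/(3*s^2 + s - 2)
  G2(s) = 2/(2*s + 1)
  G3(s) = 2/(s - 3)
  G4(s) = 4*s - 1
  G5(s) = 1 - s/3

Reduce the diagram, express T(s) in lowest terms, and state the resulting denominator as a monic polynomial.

Answer: s^4 + 5*s^3/18 - 26*s^2/27 - 13*s/162 + 7/27

Working:
(1) collapse the loop (G3 forward, G4 return) = 2/(9*s - 5)
(2) cascade G1, G2, [G3/(1+G3*G4)] = 4/(54*s^4 + 15*s^3 - 52*s^2 - 3*s + 10)
(3) reduce the feedback loop with forward (G1*G2*[G3/(1+G3*G4)]) and return G5 = 12/(162*s^4 + 45*s^3 - 156*s^2 - 13*s + 42)
T(s) is the step-3 result (common factors already cancelled). Leading coefficient of the denominator: 162. Divide through by 162 for the monic polynomial.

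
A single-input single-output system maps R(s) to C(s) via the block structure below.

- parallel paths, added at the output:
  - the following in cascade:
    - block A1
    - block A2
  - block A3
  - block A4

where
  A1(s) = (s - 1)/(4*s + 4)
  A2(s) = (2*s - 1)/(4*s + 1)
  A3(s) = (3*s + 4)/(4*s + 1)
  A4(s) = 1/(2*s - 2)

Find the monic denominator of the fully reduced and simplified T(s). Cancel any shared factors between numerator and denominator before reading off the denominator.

Answer: s^3 + s^2/4 - s - 1/4

Working:
(1) combine A1, A2 in series; result (2*s^2 - 3*s + 1)/(16*s^2 + 20*s + 4)
(2) sum the parallel branches (A1*A2), A3, A4; result (14*s^3 + 19*s^2 + 2*s - 15)/(16*s^3 + 4*s^2 - 16*s - 4)
No further cancellation is possible in the step-2 result, so that is T(s). Its denominator becomes monic after dividing by the leading coefficient 16.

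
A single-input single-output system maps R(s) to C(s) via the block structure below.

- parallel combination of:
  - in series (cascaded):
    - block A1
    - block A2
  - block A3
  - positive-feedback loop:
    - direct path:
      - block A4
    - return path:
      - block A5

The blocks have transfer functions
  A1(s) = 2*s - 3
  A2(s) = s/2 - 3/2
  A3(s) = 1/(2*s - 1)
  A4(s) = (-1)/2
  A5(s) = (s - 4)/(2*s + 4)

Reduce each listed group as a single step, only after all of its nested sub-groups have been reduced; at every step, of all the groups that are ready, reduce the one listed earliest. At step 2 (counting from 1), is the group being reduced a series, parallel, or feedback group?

(1) combine A1, A2 in series
(2) feedback reduction of A4, A5
(3) sum the parallel branches (A1*A2), A3, [A4/(1-A4*A5)]
So the answer for step 2 is feedback.

Therefore the answer is feedback.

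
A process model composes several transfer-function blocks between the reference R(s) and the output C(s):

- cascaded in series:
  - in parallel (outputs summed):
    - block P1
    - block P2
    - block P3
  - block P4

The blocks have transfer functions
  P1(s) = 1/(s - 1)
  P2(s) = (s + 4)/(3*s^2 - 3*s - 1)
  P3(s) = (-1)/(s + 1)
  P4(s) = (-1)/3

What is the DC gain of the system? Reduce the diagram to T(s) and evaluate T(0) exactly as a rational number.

Step 1: reduce the parallel group P1, P2, P3 gives (s^3 + 10*s^2 - 7*s - 6)/(3*s^4 - 3*s^3 - 4*s^2 + 3*s + 1)
Step 2: reduce the series chain (P1+P2+P3), P4 gives (-s^3 - 10*s^2 + 7*s + 6)/(9*s^4 - 9*s^3 - 12*s^2 + 9*s + 3)
That last expression is T(s); at s = 0 only the constant terms survive, so T(0) = 6/3 = 2.

Final answer: 2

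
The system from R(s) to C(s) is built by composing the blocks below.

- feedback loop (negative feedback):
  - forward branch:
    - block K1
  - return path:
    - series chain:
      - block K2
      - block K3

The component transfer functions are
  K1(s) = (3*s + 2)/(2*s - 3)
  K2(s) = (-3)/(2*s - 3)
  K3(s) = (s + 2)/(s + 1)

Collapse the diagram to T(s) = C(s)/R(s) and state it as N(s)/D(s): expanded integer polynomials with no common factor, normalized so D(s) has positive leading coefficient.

The answer is (6*s^3 + s^2 - 11*s - 6)/(4*s^3 - 17*s^2 - 27*s - 3).

Reasoning:
1. series reduction of K2, K3 -> (-3*s - 6)/(2*s^2 - s - 3)
2. reduce the feedback loop with forward K1 and return (K2*K3) - this is the overall T(s), already in the required normalized form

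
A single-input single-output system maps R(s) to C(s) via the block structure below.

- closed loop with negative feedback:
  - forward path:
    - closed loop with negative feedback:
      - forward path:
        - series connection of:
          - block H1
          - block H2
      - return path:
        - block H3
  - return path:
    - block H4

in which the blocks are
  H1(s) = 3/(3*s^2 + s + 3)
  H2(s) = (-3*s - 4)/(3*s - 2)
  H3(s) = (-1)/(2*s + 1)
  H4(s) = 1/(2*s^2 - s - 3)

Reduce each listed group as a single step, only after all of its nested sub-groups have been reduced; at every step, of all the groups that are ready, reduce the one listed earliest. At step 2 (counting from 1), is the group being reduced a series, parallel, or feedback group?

Answer: feedback

Working:
[1] multiply H1, H2 (series)
[2] feedback reduction of (H1*H2), H3
[3] feedback reduction of [(H1*H2)/(1+(H1*H2)*H3)], H4
At step 2 the group reduced is feedback.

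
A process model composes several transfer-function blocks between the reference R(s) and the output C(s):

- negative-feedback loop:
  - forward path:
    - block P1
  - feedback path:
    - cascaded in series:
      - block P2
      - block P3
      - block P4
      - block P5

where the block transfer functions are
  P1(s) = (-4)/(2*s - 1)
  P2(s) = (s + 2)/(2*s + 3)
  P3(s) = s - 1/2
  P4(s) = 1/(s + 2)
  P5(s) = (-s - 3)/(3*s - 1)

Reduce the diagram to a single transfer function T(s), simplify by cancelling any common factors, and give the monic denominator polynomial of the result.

1. series reduction of P2, P3, P4, P5; result (-2*s^2 - 5*s + 3)/(12*s^2 + 14*s - 6)
2. collapse the loop (P1 forward, (P2*P3*P4*P5) return); result (-24*s^2 - 28*s + 12)/(12*s^3 + 12*s^2 - 3*s - 3)
No further cancellation is possible in the step-2 result, so that is T(s). Its denominator becomes monic after dividing by the leading coefficient 12.

Final answer: s^3 + s^2 - s/4 - 1/4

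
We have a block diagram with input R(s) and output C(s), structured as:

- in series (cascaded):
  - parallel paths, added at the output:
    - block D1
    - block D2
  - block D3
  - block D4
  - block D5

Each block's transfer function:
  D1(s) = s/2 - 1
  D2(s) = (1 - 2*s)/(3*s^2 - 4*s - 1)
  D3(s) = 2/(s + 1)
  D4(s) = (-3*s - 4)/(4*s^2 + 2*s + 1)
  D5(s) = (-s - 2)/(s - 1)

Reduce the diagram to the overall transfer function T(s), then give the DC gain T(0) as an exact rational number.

1. combine D1, D2 in parallel gives (3*s^3 - 10*s^2 + 3*s + 4)/(6*s^2 - 8*s - 2)
2. combine (D1+D2), D3, D4, D5 in series gives (9*s^4 + 9*s^3 - 58*s^2 - 96*s - 32)/(12*s^5 + 2*s^4 - 19*s^3 - 15*s^2 - 7*s - 1)
That last expression is T(s); at s = 0 only the constant terms survive, so T(0) = -32/(-1) = 32.

Final answer: 32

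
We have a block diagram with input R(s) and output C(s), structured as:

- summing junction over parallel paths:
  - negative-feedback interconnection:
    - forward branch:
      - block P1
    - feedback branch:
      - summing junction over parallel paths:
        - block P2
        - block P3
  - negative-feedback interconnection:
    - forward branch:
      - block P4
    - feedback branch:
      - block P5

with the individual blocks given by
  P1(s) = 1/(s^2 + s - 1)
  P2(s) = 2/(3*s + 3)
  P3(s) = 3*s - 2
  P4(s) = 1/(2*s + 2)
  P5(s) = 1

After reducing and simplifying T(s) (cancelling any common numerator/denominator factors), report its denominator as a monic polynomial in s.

First reduce the diagram to T(s).

[1] sum the parallel branches P2, P3; result (9*s^2 + 3*s - 4)/(3*s + 3)
[2] reduce the feedback loop with forward P1 and return (P2+P3); result (3*s + 3)/(3*s^3 + 15*s^2 + 3*s - 7)
[3] apply the feedback formula to P4, P5; result 1/(2*s + 3)
[4] parallel reduction of [P1/(1+P1*(P2+P3))], [P4/(1+P4*P5)]; result (3*s^3 + 21*s^2 + 18*s + 2)/(6*s^4 + 39*s^3 + 51*s^2 - 5*s - 21)
No further cancellation is possible in the step-4 result, so that is T(s). Its denominator becomes monic after dividing by the leading coefficient 6.

Answer: s^4 + 13*s^3/2 + 17*s^2/2 - 5*s/6 - 7/2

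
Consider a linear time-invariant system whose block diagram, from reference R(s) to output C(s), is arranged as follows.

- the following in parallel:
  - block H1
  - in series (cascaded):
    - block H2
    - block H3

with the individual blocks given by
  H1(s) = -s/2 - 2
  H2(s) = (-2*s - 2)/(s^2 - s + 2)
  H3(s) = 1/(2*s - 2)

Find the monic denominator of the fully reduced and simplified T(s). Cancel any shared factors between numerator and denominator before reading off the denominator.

Step 1 - multiply H2, H3 (series) = (-s - 1)/(s^3 - 2*s^2 + 3*s - 2)
Step 2 - add H1, (H2*H3) (parallel) = (-s^4 - 2*s^3 + 5*s^2 - 12*s + 6)/(2*s^3 - 4*s^2 + 6*s - 4)
The result of step 2 is T(s) in lowest terms. Its denominator has leading coefficient 2; dividing the denominator through by 2 makes it monic.

Hence the answer: s^3 - 2*s^2 + 3*s - 2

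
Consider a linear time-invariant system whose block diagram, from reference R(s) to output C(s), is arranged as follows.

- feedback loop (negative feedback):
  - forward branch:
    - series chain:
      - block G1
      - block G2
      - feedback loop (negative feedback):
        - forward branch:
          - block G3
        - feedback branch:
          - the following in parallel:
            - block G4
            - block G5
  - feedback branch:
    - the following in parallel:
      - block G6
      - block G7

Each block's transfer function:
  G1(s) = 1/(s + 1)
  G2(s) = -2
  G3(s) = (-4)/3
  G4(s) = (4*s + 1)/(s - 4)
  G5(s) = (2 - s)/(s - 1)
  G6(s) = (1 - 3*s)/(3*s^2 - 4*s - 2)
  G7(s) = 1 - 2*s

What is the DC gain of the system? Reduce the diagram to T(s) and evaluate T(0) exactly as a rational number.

Reducing step by step:

1. add G4, G5 (parallel) = (3*s^2 + 3*s - 9)/(s^2 - 5*s + 4)
2. collapse the loop (G3 forward, (G4+G5) return) = (4*s^2 - 20*s + 16)/(9*s^2 + 27*s - 48)
3. reduce the series chain G1, G2, [G3/(1+G3*(G4+G5))] = (-8*s^2 + 40*s - 32)/(9*s^3 + 36*s^2 - 21*s - 48)
4. parallel reduction of G6, G7 = (-6*s^3 + 11*s^2 - 3*s - 1)/(3*s^2 - 4*s - 2)
5. reduce the feedback loop with forward (G1*G2*[G3/(1+G3*(G4+G5))]) and return (G6+G7) = (-24*s^4 + 152*s^3 - 240*s^2 + 48*s + 64)/(75*s^5 - 256*s^4 + 431*s^3 - 596*s^2 + 290*s + 128)
DC gain: substitute s = 0 into T(s) from step 5: T(0) = 64/128 = 1/2.

Answer: 1/2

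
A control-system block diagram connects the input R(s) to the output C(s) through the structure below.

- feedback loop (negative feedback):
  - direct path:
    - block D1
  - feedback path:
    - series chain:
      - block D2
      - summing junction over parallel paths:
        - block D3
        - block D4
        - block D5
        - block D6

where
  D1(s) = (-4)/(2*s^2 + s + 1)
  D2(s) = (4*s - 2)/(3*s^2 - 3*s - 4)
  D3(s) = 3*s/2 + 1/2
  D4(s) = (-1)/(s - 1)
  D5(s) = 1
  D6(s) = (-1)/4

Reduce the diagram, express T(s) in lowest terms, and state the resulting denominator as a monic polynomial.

Step 1 - combine D3, D4, D5, D6 in parallel; result (6*s^2 - s - 9)/(4*s - 4)
Step 2 - multiply D2, (D3+D4+D5+D6) (series); result (12*s^3 - 8*s^2 - 17*s + 9)/(6*s^3 - 12*s^2 - 2*s + 8)
Step 3 - close the feedback loop around D1, (D2*(D3+D4+D5+D6)); result (-12*s^3 + 24*s^2 + 4*s - 16)/(6*s^5 - 9*s^4 - 29*s^3 + 17*s^2 + 37*s - 14)
That last expression is T(s), already simplified. Scaling its denominator by 1/6 (the reciprocal of the leading coefficient) yields the monic denominator.

Answer: s^5 - 3*s^4/2 - 29*s^3/6 + 17*s^2/6 + 37*s/6 - 7/3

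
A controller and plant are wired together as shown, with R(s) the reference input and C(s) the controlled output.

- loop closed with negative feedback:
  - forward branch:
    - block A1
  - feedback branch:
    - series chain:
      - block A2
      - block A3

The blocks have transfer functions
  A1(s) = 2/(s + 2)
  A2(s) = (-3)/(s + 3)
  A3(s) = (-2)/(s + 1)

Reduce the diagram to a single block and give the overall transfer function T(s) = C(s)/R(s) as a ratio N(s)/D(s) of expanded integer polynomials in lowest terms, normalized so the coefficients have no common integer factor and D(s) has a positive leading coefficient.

Step 1: cascade A2, A3, giving 6/(s^2 + 4*s + 3)
Step 2: collapse the loop (A1 forward, (A2*A3) return); the result is T(s) itself (integer coefficients, no common factor, positive leading denominator coefficient)

Answer: (2*s^2 + 8*s + 6)/(s^3 + 6*s^2 + 11*s + 18)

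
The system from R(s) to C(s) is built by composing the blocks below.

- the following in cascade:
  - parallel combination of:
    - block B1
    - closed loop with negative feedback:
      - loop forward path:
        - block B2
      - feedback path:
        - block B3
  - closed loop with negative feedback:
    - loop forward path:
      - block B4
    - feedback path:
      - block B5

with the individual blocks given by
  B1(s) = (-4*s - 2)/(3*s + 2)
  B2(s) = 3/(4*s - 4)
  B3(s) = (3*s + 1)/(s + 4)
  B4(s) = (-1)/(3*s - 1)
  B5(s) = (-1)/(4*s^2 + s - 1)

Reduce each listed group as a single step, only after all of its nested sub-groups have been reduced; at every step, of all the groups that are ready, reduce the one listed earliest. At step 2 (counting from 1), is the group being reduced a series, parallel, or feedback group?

1. apply the feedback formula to B2, B3
2. parallel reduction of B1, [B2/(1+B2*B3)]
3. apply the feedback formula to B4, B5
4. cascade (B1+[B2/(1+B2*B3)]), [B4/(1+B4*B5)]
So the answer for step 2 is parallel.

Hence the answer: parallel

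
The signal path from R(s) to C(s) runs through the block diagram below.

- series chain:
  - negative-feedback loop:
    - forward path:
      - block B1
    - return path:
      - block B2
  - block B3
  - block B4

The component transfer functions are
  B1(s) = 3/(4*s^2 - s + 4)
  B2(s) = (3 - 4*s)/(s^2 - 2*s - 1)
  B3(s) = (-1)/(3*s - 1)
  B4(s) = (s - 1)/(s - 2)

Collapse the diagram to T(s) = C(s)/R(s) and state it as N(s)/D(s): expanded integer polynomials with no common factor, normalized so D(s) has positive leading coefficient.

1. feedback reduction of B1, B2, giving (3*s^2 - 6*s - 3)/(4*s^4 - 9*s^3 + 2*s^2 - 19*s + 5)
2. combine [B1/(1+B1*B2)], B3, B4 in series, which is the overall transfer function T(s) = C(s)/R(s) in lowest terms

Hence the answer: (-3*s^3 + 9*s^2 - 3*s - 3)/(12*s^6 - 55*s^5 + 77*s^4 - 89*s^3 + 152*s^2 - 73*s + 10)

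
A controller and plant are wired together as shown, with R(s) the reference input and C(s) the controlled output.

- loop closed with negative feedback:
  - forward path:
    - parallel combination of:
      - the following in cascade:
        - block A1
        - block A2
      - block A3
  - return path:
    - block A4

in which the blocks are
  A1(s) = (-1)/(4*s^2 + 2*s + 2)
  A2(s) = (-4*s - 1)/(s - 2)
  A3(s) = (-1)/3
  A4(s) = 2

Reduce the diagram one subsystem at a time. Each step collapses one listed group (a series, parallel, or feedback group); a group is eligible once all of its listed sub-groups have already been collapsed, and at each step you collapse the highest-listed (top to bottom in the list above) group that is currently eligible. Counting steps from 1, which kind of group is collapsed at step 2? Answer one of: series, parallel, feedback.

Reducing step by step:

[1] series reduction of A1, A2
[2] sum the parallel branches (A1*A2), A3
[3] apply the feedback formula to ((A1*A2)+A3), A4
Step 2: parallel.

Answer: parallel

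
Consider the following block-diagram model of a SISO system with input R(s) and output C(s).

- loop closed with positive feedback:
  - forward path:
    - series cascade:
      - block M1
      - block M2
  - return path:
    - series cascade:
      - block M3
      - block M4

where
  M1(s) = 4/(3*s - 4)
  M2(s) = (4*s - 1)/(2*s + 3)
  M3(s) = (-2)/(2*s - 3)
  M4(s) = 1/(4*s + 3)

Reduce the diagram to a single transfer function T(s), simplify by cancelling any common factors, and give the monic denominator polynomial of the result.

Step 1: reduce the series chain M1, M2: (16*s - 4)/(6*s^2 + s - 12)
Step 2: combine M3, M4 in series: (-2)/(8*s^2 - 6*s - 9)
Step 3: close the feedback loop around (M1*M2), (M3*M4): (128*s^3 - 128*s^2 - 120*s + 36)/(48*s^4 - 28*s^3 - 156*s^2 + 95*s + 100)
T(s) is the step-3 result (common factors already cancelled). Leading coefficient of the denominator: 48. Divide through by 48 for the monic polynomial.

Therefore the answer is s^4 - 7*s^3/12 - 13*s^2/4 + 95*s/48 + 25/12.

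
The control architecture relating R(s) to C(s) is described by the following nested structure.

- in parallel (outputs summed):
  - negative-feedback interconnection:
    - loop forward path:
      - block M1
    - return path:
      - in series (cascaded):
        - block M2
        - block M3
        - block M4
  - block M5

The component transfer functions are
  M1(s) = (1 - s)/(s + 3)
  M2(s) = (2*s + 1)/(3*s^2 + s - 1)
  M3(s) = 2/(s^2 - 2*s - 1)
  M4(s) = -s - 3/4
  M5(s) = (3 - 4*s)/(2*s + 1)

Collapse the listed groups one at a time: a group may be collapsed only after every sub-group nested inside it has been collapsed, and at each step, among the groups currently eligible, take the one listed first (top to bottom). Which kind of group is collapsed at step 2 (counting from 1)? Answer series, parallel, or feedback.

Reducing step by step:

(1) series reduction of M2, M3, M4
(2) reduce the feedback loop with forward M1 and return (M2*M3*M4)
(3) sum the parallel branches [M1/(1+M1*(M2*M3*M4))], M5
At step 2 the group reduced is feedback.

Answer: feedback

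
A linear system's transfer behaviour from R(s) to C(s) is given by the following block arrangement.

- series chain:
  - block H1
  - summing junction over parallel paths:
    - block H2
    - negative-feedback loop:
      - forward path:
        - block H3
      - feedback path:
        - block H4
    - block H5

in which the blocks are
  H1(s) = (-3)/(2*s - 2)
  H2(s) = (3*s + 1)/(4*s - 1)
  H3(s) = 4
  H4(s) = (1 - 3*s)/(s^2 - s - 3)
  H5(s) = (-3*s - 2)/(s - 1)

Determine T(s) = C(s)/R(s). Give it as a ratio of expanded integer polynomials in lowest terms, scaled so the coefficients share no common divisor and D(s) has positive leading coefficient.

Answer: (-21*s^4 - 222*s^3 - 177*s^2 - 108*s + 33)/(8*s^5 - 122*s^4 + 254*s^3 - 176*s^2 + 38*s - 2)

Working:
1. close the feedback loop around H3, H4; result (4*s^2 - 4*s - 12)/(s^2 - 13*s + 1)
2. add H2, [H3/(1+H3*H4)], H5 (parallel); result (7*s^4 + 74*s^3 + 59*s^2 + 36*s - 11)/(4*s^4 - 57*s^3 + 70*s^2 - 18*s + 1)
3. multiply H1, (H2+[H3/(1+H3*H4)]+H5) (series): this yields T(s), and no further normalization is needed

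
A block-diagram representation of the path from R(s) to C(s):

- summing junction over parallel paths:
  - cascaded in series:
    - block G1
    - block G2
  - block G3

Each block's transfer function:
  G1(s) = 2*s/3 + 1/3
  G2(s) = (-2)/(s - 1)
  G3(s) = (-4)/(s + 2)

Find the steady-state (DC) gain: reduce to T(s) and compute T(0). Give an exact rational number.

Reducing step by step:

Step 1: reduce the series chain G1, G2 -> (-4*s - 2)/(3*s - 3)
Step 2: parallel reduction of (G1*G2), G3 -> (-4*s^2 - 22*s + 8)/(3*s^2 + 3*s - 6)
DC gain: substitute s = 0 into T(s) from step 2: T(0) = 8/(-6) = -4/3.

Answer: -4/3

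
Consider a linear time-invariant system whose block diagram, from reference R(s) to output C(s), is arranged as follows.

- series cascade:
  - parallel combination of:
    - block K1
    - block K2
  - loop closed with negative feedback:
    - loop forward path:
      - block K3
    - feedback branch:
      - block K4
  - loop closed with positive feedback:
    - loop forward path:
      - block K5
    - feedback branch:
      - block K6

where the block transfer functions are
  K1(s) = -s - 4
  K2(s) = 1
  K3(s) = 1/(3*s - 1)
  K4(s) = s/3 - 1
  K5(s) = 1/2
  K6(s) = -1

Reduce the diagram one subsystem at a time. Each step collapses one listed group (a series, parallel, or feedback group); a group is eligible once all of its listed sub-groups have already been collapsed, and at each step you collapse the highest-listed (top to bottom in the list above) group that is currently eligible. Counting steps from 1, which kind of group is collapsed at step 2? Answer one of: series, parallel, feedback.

Reducing step by step:

Step 1 - sum the parallel branches K1, K2
Step 2 - apply the feedback formula to K3, K4
Step 3 - apply the feedback formula to K5, K6
Step 4 - reduce the series chain (K1+K2), [K3/(1+K3*K4)], [K5/(1-K5*K6)]
Step 2 collapses a feedback group.

Answer: feedback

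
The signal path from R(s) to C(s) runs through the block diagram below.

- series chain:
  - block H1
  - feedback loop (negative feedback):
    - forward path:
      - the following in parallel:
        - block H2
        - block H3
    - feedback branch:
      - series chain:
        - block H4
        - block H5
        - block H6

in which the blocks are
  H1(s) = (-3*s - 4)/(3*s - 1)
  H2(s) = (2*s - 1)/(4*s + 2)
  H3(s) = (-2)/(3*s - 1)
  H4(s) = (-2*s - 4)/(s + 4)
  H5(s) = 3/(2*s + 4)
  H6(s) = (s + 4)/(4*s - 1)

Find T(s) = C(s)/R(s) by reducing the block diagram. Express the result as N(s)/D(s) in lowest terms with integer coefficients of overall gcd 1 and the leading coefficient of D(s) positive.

First reduce the diagram to T(s).

Step 1. parallel reduction of H2, H3 = (6*s^2 - 13*s - 3)/(12*s^2 + 2*s - 2)
Step 2. combine H4, H5, H6 in series = (-3)/(4*s - 1)
Step 3. feedback reduction of (H2+H3), (H4*H5*H6) = (24*s^3 - 58*s^2 + s + 3)/(48*s^3 - 22*s^2 + 29*s + 11)
Step 4. multiply H1, [(H2+H3)/(1+(H2+H3)*(H4*H5*H6))] (series), giving the overall T(s)

Answer: (-72*s^4 + 78*s^3 + 229*s^2 - 13*s - 12)/(144*s^4 - 114*s^3 + 109*s^2 + 4*s - 11)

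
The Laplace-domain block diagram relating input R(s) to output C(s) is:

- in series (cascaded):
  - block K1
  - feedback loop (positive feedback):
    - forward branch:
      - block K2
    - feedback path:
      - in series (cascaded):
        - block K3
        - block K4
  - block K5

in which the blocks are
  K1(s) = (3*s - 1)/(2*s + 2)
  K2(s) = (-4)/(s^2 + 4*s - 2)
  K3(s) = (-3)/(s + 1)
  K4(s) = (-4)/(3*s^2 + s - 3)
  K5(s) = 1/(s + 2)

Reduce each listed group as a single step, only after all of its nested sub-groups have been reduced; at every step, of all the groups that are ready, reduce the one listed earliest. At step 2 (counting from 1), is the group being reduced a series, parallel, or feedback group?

Answer: feedback

Working:
(1) combine K3, K4 in series
(2) apply the feedback formula to K2, (K3*K4)
(3) reduce the series chain K1, [K2/(1-K2*(K3*K4))], K5
Step 2: feedback.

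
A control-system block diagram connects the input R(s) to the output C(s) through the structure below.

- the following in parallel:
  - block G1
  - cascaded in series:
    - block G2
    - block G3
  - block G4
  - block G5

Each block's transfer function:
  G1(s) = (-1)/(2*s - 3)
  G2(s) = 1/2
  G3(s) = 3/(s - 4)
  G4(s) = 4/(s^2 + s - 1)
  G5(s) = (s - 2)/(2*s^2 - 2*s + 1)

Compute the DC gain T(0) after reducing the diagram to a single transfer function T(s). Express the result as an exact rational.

Step 1. multiply G2, G3 (series) = 3/(2*s - 8)
Step 2. combine G1, (G2*G3), G4, G5 in parallel = (12*s^5 + 4*s^4 - 186*s^3 + 449*s^2 - 403*s + 145)/(8*s^6 - 44*s^5 + 36*s^4 + 78*s^3 - 142*s^2 + 94*s - 24)
The step-2 result is T(s). Setting s = 0: T(0) = 145/(-24) = -145/24.

Therefore the answer is -145/24.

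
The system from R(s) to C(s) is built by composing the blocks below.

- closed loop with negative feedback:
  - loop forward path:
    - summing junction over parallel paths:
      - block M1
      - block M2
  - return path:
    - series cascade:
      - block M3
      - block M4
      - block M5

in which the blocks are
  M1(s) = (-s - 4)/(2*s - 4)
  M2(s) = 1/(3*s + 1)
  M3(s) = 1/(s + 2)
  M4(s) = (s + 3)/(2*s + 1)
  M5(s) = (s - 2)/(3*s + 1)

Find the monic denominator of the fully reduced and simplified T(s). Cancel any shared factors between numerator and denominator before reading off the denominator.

The answer is s^5 + 13*s^4/12 - 71*s^3/18 - 167*s^2/36 - s/6 + 10/9.

Reasoning:
Step 1 - parallel reduction of M1, M2, giving (-3*s^2 - 11*s - 8)/(6*s^2 - 10*s - 4)
Step 2 - combine M3, M4, M5 in series, giving (s^2 + s - 6)/(6*s^3 + 17*s^2 + 11*s + 2)
Step 3 - reduce the feedback loop with forward (M1+M2) and return (M3*M4*M5), giving (-18*s^5 - 117*s^4 - 268*s^3 - 263*s^2 - 110*s - 16)/(36*s^5 + 39*s^4 - 142*s^3 - 167*s^2 - 6*s + 40)
No further cancellation is possible in the step-3 result, so that is T(s). Its denominator becomes monic after dividing by the leading coefficient 36.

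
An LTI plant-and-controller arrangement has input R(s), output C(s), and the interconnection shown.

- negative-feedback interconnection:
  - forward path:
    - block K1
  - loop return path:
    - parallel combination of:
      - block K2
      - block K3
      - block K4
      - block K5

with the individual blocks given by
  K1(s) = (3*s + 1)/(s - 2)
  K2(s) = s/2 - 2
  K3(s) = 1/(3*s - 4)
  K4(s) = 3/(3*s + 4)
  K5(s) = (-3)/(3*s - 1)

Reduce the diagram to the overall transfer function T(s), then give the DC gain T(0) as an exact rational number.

The answer is -2.

Reasoning:
Step 1. sum the parallel branches K2, K3, K4, K5 gives (27*s^4 - 117*s^3 + 6*s^2 + 136*s + 48)/(54*s^3 - 18*s^2 - 96*s + 32)
Step 2. feedback reduction of K1, (K2+K3+K4+K5) gives (162*s^4 - 306*s^2 + 32)/(81*s^5 - 270*s^4 - 225*s^3 + 354*s^2 + 504*s - 16)
That last expression is T(s); at s = 0 only the constant terms survive, so T(0) = 32/(-16) = -2.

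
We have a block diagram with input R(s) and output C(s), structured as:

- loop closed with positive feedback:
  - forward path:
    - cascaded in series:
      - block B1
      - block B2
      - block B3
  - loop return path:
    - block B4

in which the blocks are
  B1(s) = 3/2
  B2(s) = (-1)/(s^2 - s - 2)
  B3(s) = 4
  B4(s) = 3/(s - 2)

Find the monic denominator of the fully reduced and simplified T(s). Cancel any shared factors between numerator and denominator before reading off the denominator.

[1] cascade B1, B2, B3, giving (-6)/(s^2 - s - 2)
[2] collapse the loop ((B1*B2*B3) forward, B4 return), giving (12 - 6*s)/(s^3 - 3*s^2 + 22)
No further cancellation is possible in the step-2 result, so that is T(s). Its denominator is already monic.

Final answer: s^3 - 3*s^2 + 22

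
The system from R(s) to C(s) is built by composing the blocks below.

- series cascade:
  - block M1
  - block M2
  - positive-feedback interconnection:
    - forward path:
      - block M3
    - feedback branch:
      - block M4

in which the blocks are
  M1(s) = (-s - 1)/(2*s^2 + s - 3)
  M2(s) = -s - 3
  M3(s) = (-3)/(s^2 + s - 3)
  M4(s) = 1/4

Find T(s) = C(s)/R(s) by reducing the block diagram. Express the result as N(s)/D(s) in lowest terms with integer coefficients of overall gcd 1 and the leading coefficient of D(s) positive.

Step 1. apply the feedback formula to M3, M4, giving (-12)/(4*s^2 + 4*s - 9)
Step 2. cascade M1, M2, [M3/(1-M3*M4)]; the result is T(s) itself (integer coefficients, no common factor, positive leading denominator coefficient)

Answer: (-12*s^2 - 48*s - 36)/(8*s^4 + 12*s^3 - 26*s^2 - 21*s + 27)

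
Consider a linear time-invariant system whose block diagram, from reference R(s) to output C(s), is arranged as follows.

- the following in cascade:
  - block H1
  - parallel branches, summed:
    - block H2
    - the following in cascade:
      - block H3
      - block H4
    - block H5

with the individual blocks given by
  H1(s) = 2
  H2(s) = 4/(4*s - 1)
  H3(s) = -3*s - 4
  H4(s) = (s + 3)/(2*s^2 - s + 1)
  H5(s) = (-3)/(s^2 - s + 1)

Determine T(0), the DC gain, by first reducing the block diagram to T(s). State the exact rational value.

First reduce the diagram to T(s).

(1) reduce the series chain H3, H4; result (-3*s^2 - 13*s - 12)/(2*s^2 - s + 1)
(2) combine H2, (H3*H4), H5 in parallel; result (-12*s^5 - 29*s^4 - 34*s^3 + 32*s^2 - 70*s + 19)/(8*s^5 - 14*s^4 + 19*s^3 - 12*s^2 + 6*s - 1)
(3) reduce the series chain H1, (H2+(H3*H4)+H5); result (-24*s^5 - 58*s^4 - 68*s^3 + 64*s^2 - 140*s + 38)/(8*s^5 - 14*s^4 + 19*s^3 - 12*s^2 + 6*s - 1)
Step 3 gives the overall T(s). Then T(0) = 38/(-1) = -38.

Answer: -38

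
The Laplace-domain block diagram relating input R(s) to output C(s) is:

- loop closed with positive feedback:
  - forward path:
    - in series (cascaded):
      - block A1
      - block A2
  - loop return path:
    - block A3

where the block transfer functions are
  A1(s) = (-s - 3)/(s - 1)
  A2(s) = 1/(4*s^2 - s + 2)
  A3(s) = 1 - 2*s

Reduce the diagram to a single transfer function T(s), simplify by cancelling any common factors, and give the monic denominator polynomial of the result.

Step 1. cascade A1, A2 -> (-s - 3)/(4*s^3 - 5*s^2 + 3*s - 2)
Step 2. feedback reduction of (A1*A2), A3 -> (-s - 3)/(4*s^3 - 7*s^2 - 2*s + 1)
No further cancellation is possible in the step-2 result, so that is T(s). Its denominator becomes monic after dividing by the leading coefficient 4.

Final answer: s^3 - 7*s^2/4 - s/2 + 1/4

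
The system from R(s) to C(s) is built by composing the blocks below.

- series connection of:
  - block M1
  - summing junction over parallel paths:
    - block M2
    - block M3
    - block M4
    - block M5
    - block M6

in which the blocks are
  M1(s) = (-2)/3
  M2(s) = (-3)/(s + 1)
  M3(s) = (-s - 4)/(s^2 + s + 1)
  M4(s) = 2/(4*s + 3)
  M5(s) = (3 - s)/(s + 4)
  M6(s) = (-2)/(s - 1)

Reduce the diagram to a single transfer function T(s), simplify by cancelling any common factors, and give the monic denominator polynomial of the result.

(1) reduce the parallel group M2, M3, M4, M5, M6 -> (-4*s^6 - 17*s^5 - 118*s^4 - 215*s^3 - 140*s^2 + 31*s + 43)/(4*s^6 + 23*s^5 + 31*s^4 + 8*s^3 - 23*s^2 - 31*s - 12)
(2) combine M1, (M2+M3+M4+M5+M6) in series -> (8*s^6 + 34*s^5 + 236*s^4 + 430*s^3 + 280*s^2 - 62*s - 86)/(12*s^6 + 69*s^5 + 93*s^4 + 24*s^3 - 69*s^2 - 93*s - 36)
T(s) is the step-2 result (common factors already cancelled). Leading coefficient of the denominator: 12. Divide through by 12 for the monic polynomial.

Therefore the answer is s^6 + 23*s^5/4 + 31*s^4/4 + 2*s^3 - 23*s^2/4 - 31*s/4 - 3.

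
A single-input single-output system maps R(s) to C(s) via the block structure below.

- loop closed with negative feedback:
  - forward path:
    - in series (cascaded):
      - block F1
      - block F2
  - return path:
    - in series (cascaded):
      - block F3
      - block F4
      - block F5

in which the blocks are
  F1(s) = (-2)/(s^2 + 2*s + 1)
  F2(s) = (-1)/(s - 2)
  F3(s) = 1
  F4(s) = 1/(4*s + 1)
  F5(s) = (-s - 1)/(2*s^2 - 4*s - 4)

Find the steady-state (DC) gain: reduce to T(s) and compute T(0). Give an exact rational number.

1. cascade F1, F2 = 2/(s^3 - 3*s - 2)
2. reduce the series chain F3, F4, F5 = (-s - 1)/(8*s^3 - 14*s^2 - 20*s - 4)
3. apply the feedback formula to (F1*F2), (F3*F4*F5) = (8*s^3 - 14*s^2 - 20*s - 4)/(4*s^6 - 7*s^5 - 22*s^4 + 11*s^3 + 44*s^2 + 25*s + 3)
Evaluating the step-3 result (the overall T(s)) at s = 0 gives T(0) = -4/3.

Hence the answer: -4/3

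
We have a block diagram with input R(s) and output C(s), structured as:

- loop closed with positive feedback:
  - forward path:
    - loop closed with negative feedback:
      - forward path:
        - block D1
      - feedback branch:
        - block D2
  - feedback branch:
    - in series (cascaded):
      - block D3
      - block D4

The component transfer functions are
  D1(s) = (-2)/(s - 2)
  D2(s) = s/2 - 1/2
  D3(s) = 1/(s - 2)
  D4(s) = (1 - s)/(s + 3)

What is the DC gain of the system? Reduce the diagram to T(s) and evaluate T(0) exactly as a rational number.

Step 1: reduce the feedback loop with forward D1 and return D2 gives 2
Step 2: multiply D3, D4 (series) gives (1 - s)/(s^2 + s - 6)
Step 3: feedback reduction of [D1/(1+D1*D2)], (D3*D4) gives (2*s^2 + 2*s - 12)/(s^2 + 3*s - 8)
That last expression is T(s); at s = 0 only the constant terms survive, so T(0) = -12/(-8) = 3/2.

Hence the answer: 3/2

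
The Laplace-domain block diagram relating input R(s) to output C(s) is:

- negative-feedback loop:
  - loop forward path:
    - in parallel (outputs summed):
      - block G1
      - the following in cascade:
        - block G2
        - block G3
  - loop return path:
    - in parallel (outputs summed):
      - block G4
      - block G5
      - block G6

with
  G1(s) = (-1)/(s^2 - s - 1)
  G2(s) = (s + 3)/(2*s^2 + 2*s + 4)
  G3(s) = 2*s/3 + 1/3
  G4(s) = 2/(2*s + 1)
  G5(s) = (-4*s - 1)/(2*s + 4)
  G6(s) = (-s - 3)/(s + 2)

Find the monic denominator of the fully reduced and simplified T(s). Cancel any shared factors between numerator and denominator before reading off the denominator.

(1) reduce the series chain G2, G3: (2*s^2 + 7*s + 3)/(6*s^2 + 6*s + 12)
(2) sum the parallel branches G1, (G2*G3): (2*s^4 + 5*s^3 - 12*s^2 - 16*s - 15)/(6*s^4 - 18*s - 12)
(3) reduce the parallel group G4, G5, G6: (-12*s^2 - 16*s + 1)/(4*s^2 + 10*s + 4)
(4) apply the feedback formula to (G1+(G2*G3)), (G4+G5+G6): (-8*s^6 - 40*s^5 - 10*s^4 + 164*s^3 + 268*s^2 + 214*s + 60)/(32*s^5 - 90*s^4 - 317*s^3 - 196*s^2 - 32*s + 63)
No further cancellation is possible in the step-4 result, so that is T(s). Its denominator becomes monic after dividing by the leading coefficient 32.

Final answer: s^5 - 45*s^4/16 - 317*s^3/32 - 49*s^2/8 - s + 63/32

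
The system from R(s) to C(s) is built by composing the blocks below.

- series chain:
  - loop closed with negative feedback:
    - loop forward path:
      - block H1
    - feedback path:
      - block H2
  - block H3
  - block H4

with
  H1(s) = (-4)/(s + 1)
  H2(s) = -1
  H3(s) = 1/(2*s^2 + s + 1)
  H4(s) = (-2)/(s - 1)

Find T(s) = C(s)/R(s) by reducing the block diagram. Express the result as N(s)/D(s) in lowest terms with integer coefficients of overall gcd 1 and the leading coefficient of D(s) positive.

The answer is 8/(2*s^4 + 9*s^3 - 5*s^2 - s - 5).

Reasoning:
1. feedback reduction of H1, H2 gives (-4)/(s + 5)
2. multiply [H1/(1+H1*H2)], H3, H4 (series), which is the overall transfer function T(s) = C(s)/R(s) in lowest terms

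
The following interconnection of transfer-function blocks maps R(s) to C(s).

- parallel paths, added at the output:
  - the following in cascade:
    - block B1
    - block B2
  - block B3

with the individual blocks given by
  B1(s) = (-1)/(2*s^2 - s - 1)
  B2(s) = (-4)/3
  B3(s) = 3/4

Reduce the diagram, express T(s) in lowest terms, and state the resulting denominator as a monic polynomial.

First reduce the diagram to T(s).

1. multiply B1, B2 (series) -> 4/(6*s^2 - 3*s - 3)
2. parallel reduction of (B1*B2), B3 -> (18*s^2 - 9*s + 7)/(24*s^2 - 12*s - 12)
No further cancellation is possible in the step-2 result, so that is T(s). Its denominator becomes monic after dividing by the leading coefficient 24.

Answer: s^2 - s/2 - 1/2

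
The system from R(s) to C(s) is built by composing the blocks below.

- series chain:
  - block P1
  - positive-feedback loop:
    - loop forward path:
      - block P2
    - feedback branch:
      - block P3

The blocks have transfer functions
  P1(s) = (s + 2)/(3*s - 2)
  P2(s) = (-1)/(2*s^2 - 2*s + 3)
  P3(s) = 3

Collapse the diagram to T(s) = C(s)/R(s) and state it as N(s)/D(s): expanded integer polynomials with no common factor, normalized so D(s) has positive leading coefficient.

[1] apply the feedback formula to P2, P3, giving (-1)/(2*s^2 - 2*s + 6)
[2] cascade P1, [P2/(1-P2*P3)], giving the overall T(s)

Final answer: (-s - 2)/(6*s^3 - 10*s^2 + 22*s - 12)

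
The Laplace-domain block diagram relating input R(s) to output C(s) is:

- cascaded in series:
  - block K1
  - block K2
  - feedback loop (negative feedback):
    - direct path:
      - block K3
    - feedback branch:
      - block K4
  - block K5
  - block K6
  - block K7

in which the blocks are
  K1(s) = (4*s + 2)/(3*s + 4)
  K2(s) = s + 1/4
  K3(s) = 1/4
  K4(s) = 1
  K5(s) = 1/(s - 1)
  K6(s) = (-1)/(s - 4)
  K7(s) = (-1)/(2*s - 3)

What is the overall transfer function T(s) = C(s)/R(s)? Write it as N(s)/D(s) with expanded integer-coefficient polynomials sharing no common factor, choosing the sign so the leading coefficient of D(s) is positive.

1. reduce the feedback loop with forward K3 and return K4 = 1/5
2. series reduction of K1, K2, [K3/(1+K3*K4)], K5, K6, K7, which is the overall transfer function T(s) = C(s)/R(s) in lowest terms

Therefore the answer is (8*s^2 + 6*s + 1)/(60*s^4 - 310*s^3 + 170*s^2 + 560*s - 480).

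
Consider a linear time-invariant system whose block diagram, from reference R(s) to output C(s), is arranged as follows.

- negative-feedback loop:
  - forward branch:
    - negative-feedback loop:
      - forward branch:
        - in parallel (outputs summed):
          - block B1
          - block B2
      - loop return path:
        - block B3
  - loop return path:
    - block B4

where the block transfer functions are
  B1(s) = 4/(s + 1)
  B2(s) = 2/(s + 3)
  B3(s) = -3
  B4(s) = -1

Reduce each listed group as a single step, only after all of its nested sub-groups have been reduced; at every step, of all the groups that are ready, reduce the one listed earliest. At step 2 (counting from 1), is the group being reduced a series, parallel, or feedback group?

Step 1: reduce the parallel group B1, B2
Step 2: apply the feedback formula to (B1+B2), B3
Step 3: collapse the loop ([(B1+B2)/(1+(B1+B2)*B3)] forward, B4 return)
Step 2 collapses a feedback group.

Final answer: feedback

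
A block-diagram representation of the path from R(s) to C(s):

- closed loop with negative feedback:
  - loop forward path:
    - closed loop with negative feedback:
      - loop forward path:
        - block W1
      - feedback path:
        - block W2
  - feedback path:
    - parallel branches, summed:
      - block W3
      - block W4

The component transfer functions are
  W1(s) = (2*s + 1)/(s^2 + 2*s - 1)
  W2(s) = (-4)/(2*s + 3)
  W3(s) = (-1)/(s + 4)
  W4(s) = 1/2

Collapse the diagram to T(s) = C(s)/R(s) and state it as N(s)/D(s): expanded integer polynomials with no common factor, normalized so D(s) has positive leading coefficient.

The answer is (8*s^3 + 48*s^2 + 70*s + 24)/(4*s^4 + 34*s^3 + 64*s^2 - 27*s - 50).

Reasoning:
Step 1 - apply the feedback formula to W1, W2; result (4*s^2 + 8*s + 3)/(2*s^3 + 7*s^2 - 4*s - 7)
Step 2 - combine W3, W4 in parallel; result (s + 2)/(2*s + 8)
Step 3 - feedback reduction of [W1/(1+W1*W2)], (W3+W4), which is the overall transfer function T(s) = C(s)/R(s) in lowest terms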